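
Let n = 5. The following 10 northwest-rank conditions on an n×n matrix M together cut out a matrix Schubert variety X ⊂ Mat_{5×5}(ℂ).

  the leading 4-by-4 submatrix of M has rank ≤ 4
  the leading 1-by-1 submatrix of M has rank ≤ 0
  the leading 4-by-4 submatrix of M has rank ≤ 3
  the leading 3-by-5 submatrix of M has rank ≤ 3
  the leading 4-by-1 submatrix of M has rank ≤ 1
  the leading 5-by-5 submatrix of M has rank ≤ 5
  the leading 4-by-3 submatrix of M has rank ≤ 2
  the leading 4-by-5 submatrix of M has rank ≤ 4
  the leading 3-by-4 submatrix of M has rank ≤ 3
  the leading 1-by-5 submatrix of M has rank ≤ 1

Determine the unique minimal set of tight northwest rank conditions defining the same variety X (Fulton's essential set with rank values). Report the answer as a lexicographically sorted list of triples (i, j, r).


The tightest implied rank at each (i,j), from the 10 conditions:

  R[1]: 0 | 1 | 1 | 1 | 1
  R[2]: 1 | 2 | 2 | 2 | 2
  R[3]: 1 | 2 | 2 | 3 | 3
  R[4]: 1 | 2 | 2 | 3 | 4
  R[5]: 1 | 2 | 3 | 4 | 5

hence w(1..5) = (2, 1, 4, 5, 3).

ℓ(w)=3; the 2 essential cells (i,j,r):

[(1, 1, 0), (4, 3, 2)]


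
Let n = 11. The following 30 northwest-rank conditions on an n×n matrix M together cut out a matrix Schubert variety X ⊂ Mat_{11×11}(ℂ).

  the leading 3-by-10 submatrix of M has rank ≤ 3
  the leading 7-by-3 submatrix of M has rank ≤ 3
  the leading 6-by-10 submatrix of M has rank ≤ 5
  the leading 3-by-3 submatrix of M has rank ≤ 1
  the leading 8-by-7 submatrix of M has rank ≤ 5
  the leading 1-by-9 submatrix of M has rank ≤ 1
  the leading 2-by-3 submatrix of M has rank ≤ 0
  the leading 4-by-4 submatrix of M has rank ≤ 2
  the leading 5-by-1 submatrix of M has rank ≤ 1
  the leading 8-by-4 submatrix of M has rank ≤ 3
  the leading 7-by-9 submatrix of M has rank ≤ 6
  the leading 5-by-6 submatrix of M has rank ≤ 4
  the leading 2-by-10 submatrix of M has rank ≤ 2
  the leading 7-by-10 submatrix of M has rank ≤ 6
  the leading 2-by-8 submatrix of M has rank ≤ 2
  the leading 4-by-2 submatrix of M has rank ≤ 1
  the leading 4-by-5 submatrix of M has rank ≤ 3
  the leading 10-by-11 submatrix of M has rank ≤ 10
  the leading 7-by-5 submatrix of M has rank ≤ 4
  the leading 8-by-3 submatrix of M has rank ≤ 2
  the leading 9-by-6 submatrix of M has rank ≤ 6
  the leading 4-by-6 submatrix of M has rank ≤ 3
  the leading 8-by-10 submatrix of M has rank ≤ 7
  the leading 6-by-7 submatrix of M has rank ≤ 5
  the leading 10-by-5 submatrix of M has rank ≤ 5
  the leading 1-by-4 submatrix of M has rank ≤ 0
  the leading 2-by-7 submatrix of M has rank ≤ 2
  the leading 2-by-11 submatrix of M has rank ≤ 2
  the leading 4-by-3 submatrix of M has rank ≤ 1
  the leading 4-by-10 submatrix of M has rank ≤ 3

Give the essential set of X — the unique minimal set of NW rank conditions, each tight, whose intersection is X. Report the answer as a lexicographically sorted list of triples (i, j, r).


The tightest implied rank at each (i,j), from the 30 conditions:

  i=1: 0 0 0 0 1 1 1 1 1 1 1
  i=2: 0 0 0 1 2 2 2 2 2 2 2
  i=3: 1 1 1 2 3 3 3 3 3 3 3
  i=4: 1 1 1 2 3 3 3 3 3 3 4
  i=5: 1 2 2 3 4 4 4 4 4 4 5
  i=6: 1 2 2 3 4 5 5 5 5 5 6
  i=7: 1 2 2 3 4 5 5 6 6 6 7
  i=8: 1 2 2 3 4 5 5 6 7 7 8
  i=9: 1 2 3 4 5 6 6 7 8 8 9
  i=10: 1 2 3 4 5 6 7 8 9 9 10
  i=11: 1 2 3 4 5 6 7 8 9 10 11

the unique w with this rank table is (5, 4, 1, 11, 2, 6, 8, 9, 3, 7, 10).

D(w) has 19 cells with 6 SE-corners; essential set:

[(1, 4, 0), (2, 3, 0), (4, 3, 1), (4, 10, 3), (8, 3, 2), (8, 7, 5)]


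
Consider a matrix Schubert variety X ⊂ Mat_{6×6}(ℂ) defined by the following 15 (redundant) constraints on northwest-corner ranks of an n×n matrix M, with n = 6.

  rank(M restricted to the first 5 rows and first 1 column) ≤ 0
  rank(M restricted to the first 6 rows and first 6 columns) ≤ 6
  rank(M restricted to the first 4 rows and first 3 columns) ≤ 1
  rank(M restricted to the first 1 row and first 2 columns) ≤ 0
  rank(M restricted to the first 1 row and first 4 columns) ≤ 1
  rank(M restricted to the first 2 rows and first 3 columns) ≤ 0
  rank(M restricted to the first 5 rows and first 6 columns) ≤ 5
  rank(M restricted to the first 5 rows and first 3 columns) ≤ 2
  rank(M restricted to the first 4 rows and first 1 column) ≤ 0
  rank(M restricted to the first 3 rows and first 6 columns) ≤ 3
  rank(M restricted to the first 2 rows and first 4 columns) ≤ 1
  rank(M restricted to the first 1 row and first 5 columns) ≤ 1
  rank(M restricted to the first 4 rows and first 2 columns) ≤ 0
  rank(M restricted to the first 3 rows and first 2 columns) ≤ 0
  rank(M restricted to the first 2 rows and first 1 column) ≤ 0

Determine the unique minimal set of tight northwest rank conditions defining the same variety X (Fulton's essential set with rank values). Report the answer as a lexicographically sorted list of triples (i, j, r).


The tightest implied rank at each (i,j), from the 15 conditions:

  row 1: 0  0  0  1  1  1
  row 2: 0  0  0  1  2  2
  row 3: 0  0  1  2  3  3
  row 4: 0  0  1  2  3  4
  row 5: 0  1  2  3  4  5
  row 6: 1  2  3  4  5  6

so w = (4, 5, 3, 6, 2, 1).

|D(w)|=11, |Ess(w)|=3:

[(2, 3, 0), (4, 2, 0), (5, 1, 0)]


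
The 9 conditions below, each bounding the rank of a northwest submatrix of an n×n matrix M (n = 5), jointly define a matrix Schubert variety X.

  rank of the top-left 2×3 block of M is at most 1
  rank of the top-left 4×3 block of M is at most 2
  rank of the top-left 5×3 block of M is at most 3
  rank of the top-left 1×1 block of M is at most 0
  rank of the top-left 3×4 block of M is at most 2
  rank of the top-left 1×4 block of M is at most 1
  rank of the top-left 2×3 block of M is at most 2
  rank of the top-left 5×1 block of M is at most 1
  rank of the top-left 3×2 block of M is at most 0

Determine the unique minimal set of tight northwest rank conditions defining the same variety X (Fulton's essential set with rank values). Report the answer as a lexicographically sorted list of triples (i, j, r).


Rank table r_w(5×5) implied by the 9 constraints:

  R[1]: 0 | 0 | 1 | 1 | 1
  R[2]: 0 | 0 | 1 | 2 | 2
  R[3]: 0 | 0 | 1 | 2 | 3
  R[4]: 1 | 1 | 2 | 3 | 4
  R[5]: 1 | 2 | 3 | 4 | 5

reading off 1-entries of Δ²R: w = (3, 4, 5, 1, 2).

Fulton essential set (1 of the 6 Rothe cells):

[(3, 2, 0)]


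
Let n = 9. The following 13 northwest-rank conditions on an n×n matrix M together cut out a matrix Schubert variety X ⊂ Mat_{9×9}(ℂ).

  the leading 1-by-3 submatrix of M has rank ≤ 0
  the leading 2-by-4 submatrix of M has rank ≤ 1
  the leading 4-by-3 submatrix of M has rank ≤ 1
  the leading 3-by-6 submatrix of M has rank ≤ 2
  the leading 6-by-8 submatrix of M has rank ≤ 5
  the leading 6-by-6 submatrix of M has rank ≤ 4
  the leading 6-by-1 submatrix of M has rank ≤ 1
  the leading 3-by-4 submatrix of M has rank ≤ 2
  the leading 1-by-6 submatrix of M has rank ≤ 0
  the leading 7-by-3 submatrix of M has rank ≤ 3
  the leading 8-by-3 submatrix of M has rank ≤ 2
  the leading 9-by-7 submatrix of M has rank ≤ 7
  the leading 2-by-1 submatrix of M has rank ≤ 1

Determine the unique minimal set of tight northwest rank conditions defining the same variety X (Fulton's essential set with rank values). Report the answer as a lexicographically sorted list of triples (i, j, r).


Rank table r_w(9×9) implied by the 13 constraints:

  row 1: 0  0  0  0  0  0  1  1  1
  row 2: 1  1  1  1  1  1  2  2  2
  row 3: 1  1  1  2  2  2  3  3  3
  row 4: 1  1  1  2  3  3  4  4  4
  row 5: 1  2  2  3  4  4  5  5  5
  row 6: 1  2  2  3  4  4  5  5  6
  row 7: 1  2  2  3  4  5  6  6  7
  row 8: 1  2  2  3  4  5  6  7  8
  row 9: 1  2  3  4  5  6  7  8  9

so w = (7, 1, 4, 5, 2, 9, 6, 8, 3).

|D(w)|=15, |Ess(w)|=5:

[(1, 6, 0), (4, 3, 1), (6, 6, 4), (6, 8, 5), (8, 3, 2)]


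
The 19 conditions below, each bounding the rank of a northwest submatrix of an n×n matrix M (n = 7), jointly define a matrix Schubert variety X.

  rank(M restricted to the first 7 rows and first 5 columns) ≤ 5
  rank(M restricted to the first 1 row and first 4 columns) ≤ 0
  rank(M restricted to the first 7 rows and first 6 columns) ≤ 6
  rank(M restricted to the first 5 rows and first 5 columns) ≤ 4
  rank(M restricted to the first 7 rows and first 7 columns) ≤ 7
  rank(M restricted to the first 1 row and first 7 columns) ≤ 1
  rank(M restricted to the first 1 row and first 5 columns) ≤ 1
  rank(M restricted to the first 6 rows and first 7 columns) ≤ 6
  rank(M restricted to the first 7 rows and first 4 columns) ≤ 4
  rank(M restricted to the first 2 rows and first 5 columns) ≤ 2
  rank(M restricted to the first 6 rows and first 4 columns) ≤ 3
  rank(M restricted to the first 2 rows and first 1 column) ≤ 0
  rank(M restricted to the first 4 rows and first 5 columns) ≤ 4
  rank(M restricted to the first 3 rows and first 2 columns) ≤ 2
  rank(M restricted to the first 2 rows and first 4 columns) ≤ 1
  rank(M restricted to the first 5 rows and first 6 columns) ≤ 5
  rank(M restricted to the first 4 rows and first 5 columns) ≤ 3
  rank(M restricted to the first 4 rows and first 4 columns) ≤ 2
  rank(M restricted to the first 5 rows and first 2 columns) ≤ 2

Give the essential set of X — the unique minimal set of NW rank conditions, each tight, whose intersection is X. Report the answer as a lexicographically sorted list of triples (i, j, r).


Reconstructing r_w from the 19 given conditions:

  i=1: 0  0  0  0  1  1  1
  i=2: 0  1  1  1  2  2  2
  i=3: 1  2  2  2  3  3  3
  i=4: 1  2  2  2  3  4  4
  i=5: 1  2  3  3  4  5  5
  i=6: 1  2  3  3  4  5  6
  i=7: 1  2  3  4  5  6  7

reading off 1-entries of Δ²R: w = (5, 2, 1, 6, 3, 7, 4).

Fulton essential set (4 of the 8 Rothe cells):

[(1, 4, 0), (2, 1, 0), (4, 4, 2), (6, 4, 3)]


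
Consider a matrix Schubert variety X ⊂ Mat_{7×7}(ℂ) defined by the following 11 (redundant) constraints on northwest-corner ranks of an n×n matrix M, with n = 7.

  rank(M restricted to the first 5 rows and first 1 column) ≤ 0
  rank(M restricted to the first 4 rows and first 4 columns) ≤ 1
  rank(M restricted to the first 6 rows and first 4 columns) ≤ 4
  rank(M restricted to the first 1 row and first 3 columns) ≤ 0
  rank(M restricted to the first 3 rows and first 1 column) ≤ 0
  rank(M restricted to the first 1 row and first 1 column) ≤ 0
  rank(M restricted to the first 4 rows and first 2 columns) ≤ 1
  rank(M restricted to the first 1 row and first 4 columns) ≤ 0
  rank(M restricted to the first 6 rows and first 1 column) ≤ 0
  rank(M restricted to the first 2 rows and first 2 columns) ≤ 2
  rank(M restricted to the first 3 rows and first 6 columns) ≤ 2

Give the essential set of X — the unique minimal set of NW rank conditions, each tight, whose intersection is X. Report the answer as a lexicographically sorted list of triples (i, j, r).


Computing R[i][j] = min implied NW-rank bound (n=7, 11 conditions):

  i=1: 0  0  0  0  1  1  1
  i=2: 0  1  1  1  2  2  2
  i=3: 0  1  1  1  2  2  3
  i=4: 0  1  1  1  2  3  4
  i=5: 0  1  2  2  3  4  5
  i=6: 0  1  2  3  4  5  6
  i=7: 1  2  3  4  5  6  7

hence w(1..7) = (5, 2, 7, 6, 3, 4, 1).

4 SE-corners of the 14-cell Rothe diagram give Ess(w):

[(1, 4, 0), (3, 6, 2), (4, 4, 1), (6, 1, 0)]


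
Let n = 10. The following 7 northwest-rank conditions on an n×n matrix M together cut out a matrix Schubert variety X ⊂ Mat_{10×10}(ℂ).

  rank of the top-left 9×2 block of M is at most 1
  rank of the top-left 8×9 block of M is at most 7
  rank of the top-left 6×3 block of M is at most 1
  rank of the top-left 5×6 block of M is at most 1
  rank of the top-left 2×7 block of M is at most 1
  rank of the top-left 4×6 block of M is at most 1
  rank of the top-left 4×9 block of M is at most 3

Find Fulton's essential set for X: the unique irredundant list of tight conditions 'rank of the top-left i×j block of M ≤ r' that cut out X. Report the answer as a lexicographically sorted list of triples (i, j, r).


Propagating the 7 rank bounds to every northwest block:

  1, 1, 1, 1, 1, 1, 1, 1, 1, 1
  1, 1, 1, 1, 1, 1, 1, 2, 2, 2
  1, 1, 1, 1, 1, 1, 2, 3, 3, 3
  1, 1, 1, 1, 1, 1, 2, 3, 3, 4
  1, 1, 1, 1, 1, 1, 2, 3, 4, 5
  1, 1, 1, 2, 2, 2, 3, 4, 5, 6
  1, 1, 2, 3, 3, 3, 4, 5, 6, 7
  1, 1, 2, 3, 4, 4, 5, 6, 7, 8
  1, 1, 2, 3, 4, 5, 6, 7, 8, 9
  1, 2, 3, 4, 5, 6, 7, 8, 9, 10

giving w = (1, 8, 7, 10, 9, 4, 3, 5, 6, 2) via Δ²R.

Rothe diagram D(w) (27 cells), 5 SE-corners (essential conditions):

[(2, 7, 1), (4, 9, 3), (5, 6, 1), (6, 3, 1), (9, 2, 1)]


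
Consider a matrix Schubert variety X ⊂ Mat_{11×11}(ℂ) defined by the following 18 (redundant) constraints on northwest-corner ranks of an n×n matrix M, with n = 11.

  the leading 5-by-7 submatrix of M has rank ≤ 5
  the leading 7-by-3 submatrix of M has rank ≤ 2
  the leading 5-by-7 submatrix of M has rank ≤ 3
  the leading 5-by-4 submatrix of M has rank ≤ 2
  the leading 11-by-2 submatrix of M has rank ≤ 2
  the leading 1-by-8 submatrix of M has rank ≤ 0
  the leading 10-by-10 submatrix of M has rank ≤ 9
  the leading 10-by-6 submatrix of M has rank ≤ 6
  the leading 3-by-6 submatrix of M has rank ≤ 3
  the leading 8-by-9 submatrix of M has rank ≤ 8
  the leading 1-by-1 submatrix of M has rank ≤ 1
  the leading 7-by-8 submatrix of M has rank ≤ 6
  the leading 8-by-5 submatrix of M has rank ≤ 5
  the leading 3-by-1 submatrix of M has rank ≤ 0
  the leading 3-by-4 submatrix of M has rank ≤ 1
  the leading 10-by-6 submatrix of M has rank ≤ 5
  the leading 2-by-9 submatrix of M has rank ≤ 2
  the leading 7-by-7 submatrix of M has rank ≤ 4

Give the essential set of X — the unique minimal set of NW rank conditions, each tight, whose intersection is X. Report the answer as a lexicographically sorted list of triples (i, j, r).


Recovering R(i,j) via the rank-extension bound from the 18 conditions:

  0  0  0  0  0  0  0  0  1  1  1
  0  1  1  1  1  1  1  1  2  2  2
  0  1  1  1  2  2  2  2  3  3  3
  1  2  2  2  3  3  3  3  4  4  4
  1  2  2  2  3  3  3  4  5  5  5
  1  2  2  3  4  4  4  5  6  6  6
  1  2  2  3  4  4  4  5  6  7  7
  1  2  3  4  5  5  5  6  7  8  8
  1  2  3  4  5  5  6  7  8  9  9
  1  2  3  4  5  5  6  7  8  9  10
  1  2  3  4  5  6  7  8  9  10  11

hence w(1..11) = (9, 2, 5, 1, 8, 4, 10, 3, 7, 11, 6).

Rothe diagram D(w) (22 cells), 8 SE-corners (essential conditions):

[(1, 8, 0), (3, 1, 0), (3, 4, 1), (5, 4, 2), (5, 7, 3), (7, 3, 2), (7, 7, 4), (10, 6, 5)]


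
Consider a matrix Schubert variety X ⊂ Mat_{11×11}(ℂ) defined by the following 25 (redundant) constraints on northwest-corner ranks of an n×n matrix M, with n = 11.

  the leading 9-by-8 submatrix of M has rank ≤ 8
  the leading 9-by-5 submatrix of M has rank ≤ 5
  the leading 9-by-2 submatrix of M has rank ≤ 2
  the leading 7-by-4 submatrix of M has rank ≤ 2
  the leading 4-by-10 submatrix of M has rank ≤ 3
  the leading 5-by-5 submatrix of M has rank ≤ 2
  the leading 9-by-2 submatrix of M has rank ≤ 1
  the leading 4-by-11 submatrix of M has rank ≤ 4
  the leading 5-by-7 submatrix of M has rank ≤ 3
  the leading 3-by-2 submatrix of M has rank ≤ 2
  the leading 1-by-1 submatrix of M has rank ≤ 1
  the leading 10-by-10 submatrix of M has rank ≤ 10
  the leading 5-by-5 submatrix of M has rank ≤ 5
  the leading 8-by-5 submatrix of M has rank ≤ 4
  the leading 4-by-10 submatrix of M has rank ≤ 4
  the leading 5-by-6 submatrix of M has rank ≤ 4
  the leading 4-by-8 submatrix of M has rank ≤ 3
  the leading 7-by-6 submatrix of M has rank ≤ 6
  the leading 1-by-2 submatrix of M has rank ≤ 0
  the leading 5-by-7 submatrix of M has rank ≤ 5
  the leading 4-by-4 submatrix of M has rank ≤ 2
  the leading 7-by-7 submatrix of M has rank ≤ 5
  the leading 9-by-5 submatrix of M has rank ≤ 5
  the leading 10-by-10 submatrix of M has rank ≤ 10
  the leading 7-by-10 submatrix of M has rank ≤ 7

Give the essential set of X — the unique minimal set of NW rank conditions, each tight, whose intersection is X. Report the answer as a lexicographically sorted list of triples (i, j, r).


Propagating the 25 rank bounds to every northwest block:

  R[1]: 0  0  1  1  1  1  1  1  1  1  1
  R[2]: 1  1  2  2  2  2  2  2  2  2  2
  R[3]: 1  1  2  2  2  3  3  3  3  3  3
  R[4]: 1  1  2  2  2  3  3  3  3  3  4
  R[5]: 1  1  2  2  2  3  3  4  4  4  5
  R[6]: 1  1  2  2  3  4  4  5  5  5  6
  R[7]: 1  1  2  2  3  4  5  6  6  6  7
  R[8]: 1  1  2  3  4  5  6  7  7  7  8
  R[9]: 1  1  2  3  4  5  6  7  8  8  9
  R[10]: 1  2  3  4  5  6  7  8  9  9  10
  R[11]: 1  2  3  4  5  6  7  8  9  10  11

reading off 1-entries of Δ²R: w = (3, 1, 6, 11, 8, 5, 7, 4, 9, 2, 10).

D(w) has 22 cells with 6 SE-corners; essential set:

[(1, 2, 0), (4, 10, 3), (5, 5, 2), (5, 7, 3), (7, 4, 2), (9, 2, 1)]


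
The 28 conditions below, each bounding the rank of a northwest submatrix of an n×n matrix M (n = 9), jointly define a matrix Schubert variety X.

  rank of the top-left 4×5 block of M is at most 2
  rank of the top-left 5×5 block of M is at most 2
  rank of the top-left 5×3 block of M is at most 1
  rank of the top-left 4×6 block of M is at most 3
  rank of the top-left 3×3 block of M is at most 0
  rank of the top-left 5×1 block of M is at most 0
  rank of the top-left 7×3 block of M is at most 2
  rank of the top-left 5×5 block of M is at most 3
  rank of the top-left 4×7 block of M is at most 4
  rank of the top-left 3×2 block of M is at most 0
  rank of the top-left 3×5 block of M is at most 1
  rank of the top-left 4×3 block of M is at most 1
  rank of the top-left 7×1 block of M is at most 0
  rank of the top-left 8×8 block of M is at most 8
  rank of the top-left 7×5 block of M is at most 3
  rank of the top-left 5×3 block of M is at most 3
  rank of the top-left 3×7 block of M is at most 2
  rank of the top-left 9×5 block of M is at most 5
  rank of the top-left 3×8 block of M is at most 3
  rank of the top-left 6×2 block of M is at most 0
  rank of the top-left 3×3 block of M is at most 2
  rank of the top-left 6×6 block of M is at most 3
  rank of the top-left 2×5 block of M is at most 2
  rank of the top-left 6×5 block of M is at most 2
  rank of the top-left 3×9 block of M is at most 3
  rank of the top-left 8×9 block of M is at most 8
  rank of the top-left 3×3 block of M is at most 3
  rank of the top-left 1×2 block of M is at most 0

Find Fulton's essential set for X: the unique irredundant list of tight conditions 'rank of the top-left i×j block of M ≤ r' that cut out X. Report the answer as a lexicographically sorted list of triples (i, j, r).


Recovering R(i,j) via the rank-extension bound from the 28 conditions:

  row 1: 0 0 0 1 1 1 1 1 1
  row 2: 0 0 0 1 1 2 2 2 2
  row 3: 0 0 0 1 1 2 2 3 3
  row 4: 0 0 1 2 2 3 3 4 4
  row 5: 0 0 1 2 2 3 4 5 5
  row 6: 0 0 1 2 2 3 4 5 6
  row 7: 0 1 2 3 3 4 5 6 7
  row 8: 1 2 3 4 4 5 6 7 8
  row 9: 1 2 3 4 5 6 7 8 9

the unique w with this rank table is (4, 6, 8, 3, 7, 9, 2, 1, 5).

Fulton essential set (6 of the 21 Rothe cells):

[(3, 3, 0), (3, 5, 1), (3, 7, 2), (6, 2, 0), (6, 5, 2), (7, 1, 0)]


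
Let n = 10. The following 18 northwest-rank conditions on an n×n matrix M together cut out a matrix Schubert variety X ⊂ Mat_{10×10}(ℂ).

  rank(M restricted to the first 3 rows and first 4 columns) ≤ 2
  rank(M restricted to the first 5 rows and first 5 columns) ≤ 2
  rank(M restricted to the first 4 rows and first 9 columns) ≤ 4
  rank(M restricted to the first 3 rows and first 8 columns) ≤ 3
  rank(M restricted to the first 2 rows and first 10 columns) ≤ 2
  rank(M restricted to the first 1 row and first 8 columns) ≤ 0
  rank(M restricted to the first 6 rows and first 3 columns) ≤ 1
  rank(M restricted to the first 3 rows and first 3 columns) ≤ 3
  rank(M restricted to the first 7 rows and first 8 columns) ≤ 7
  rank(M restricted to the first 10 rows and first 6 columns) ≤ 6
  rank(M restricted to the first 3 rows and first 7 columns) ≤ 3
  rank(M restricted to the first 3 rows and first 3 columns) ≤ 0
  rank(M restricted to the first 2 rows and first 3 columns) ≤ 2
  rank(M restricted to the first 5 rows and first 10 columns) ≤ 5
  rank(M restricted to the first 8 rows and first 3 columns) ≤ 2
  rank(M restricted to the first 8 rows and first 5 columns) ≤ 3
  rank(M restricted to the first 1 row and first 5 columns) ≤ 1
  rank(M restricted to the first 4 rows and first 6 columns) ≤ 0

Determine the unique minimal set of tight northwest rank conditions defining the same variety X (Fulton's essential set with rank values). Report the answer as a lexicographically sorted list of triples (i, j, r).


The tightest implied rank at each (i,j), from the 18 conditions:

  i=1: 0 | 0 | 0 | 0 | 0 | 0 | 0 | 0 | 1 | 1
  i=2: 0 | 0 | 0 | 0 | 0 | 0 | 1 | 1 | 2 | 2
  i=3: 0 | 0 | 0 | 0 | 0 | 0 | 1 | 2 | 3 | 3
  i=4: 0 | 0 | 0 | 0 | 0 | 0 | 1 | 2 | 3 | 4
  i=5: 1 | 1 | 1 | 1 | 1 | 1 | 2 | 3 | 4 | 5
  i=6: 1 | 1 | 1 | 2 | 2 | 2 | 3 | 4 | 5 | 6
  i=7: 1 | 2 | 2 | 3 | 3 | 3 | 4 | 5 | 6 | 7
  i=8: 1 | 2 | 2 | 3 | 3 | 4 | 5 | 6 | 7 | 8
  i=9: 1 | 2 | 3 | 4 | 4 | 5 | 6 | 7 | 8 | 9
  i=10: 1 | 2 | 3 | 4 | 5 | 6 | 7 | 8 | 9 | 10

the unique w with this rank table is (9, 7, 8, 10, 1, 4, 2, 6, 3, 5).

Rothe diagram D(w) (30 cells), 5 SE-corners (essential conditions):

[(1, 8, 0), (4, 6, 0), (6, 3, 1), (8, 3, 2), (8, 5, 3)]


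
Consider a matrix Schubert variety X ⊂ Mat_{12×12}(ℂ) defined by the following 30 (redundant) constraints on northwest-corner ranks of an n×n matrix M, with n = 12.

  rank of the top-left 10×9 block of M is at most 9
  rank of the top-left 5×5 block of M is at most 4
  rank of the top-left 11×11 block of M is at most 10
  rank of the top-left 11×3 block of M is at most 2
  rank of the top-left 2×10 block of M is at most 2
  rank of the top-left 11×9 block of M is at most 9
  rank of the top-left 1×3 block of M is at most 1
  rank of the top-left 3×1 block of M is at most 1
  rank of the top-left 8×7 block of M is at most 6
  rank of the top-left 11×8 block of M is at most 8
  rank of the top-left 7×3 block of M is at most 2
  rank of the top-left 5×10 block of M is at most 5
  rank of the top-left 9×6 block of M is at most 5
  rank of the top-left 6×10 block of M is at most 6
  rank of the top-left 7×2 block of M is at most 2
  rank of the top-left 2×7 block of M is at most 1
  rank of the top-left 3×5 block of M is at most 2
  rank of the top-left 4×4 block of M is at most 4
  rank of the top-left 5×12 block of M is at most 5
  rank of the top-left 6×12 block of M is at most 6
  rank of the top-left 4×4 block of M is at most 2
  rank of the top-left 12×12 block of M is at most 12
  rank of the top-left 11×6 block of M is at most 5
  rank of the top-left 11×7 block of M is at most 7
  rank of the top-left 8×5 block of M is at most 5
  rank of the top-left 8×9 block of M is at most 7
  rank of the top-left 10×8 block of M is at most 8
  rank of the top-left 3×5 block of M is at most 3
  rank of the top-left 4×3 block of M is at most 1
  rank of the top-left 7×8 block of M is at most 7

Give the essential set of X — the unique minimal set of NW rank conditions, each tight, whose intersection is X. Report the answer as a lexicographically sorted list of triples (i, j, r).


Rank table r_w(12×12) implied by the 30 constraints:

  i=1: 1 | 1 | 1 | 1 | 1 | 1 | 1 | 1 | 1 | 1 | 1 | 1
  i=2: 1 | 1 | 1 | 1 | 1 | 1 | 1 | 2 | 2 | 2 | 2 | 2
  i=3: 1 | 1 | 1 | 2 | 2 | 2 | 2 | 3 | 3 | 3 | 3 | 3
  i=4: 1 | 1 | 1 | 2 | 3 | 3 | 3 | 4 | 4 | 4 | 4 | 4
  i=5: 1 | 2 | 2 | 3 | 4 | 4 | 4 | 5 | 5 | 5 | 5 | 5
  i=6: 1 | 2 | 2 | 3 | 4 | 5 | 5 | 6 | 6 | 6 | 6 | 6
  i=7: 1 | 2 | 2 | 3 | 4 | 5 | 6 | 7 | 7 | 7 | 7 | 7
  i=8: 1 | 2 | 2 | 3 | 4 | 5 | 6 | 7 | 7 | 8 | 8 | 8
  i=9: 1 | 2 | 2 | 3 | 4 | 5 | 6 | 7 | 8 | 9 | 9 | 9
  i=10: 1 | 2 | 2 | 3 | 4 | 5 | 6 | 7 | 8 | 9 | 10 | 10
  i=11: 1 | 2 | 2 | 3 | 4 | 5 | 6 | 7 | 8 | 9 | 10 | 11
  i=12: 1 | 2 | 3 | 4 | 5 | 6 | 7 | 8 | 9 | 10 | 11 | 12

giving w = (1, 8, 4, 5, 2, 6, 7, 10, 9, 11, 12, 3) via Δ²R.

4 SE-corners of the 17-cell Rothe diagram give Ess(w):

[(2, 7, 1), (4, 3, 1), (8, 9, 7), (11, 3, 2)]


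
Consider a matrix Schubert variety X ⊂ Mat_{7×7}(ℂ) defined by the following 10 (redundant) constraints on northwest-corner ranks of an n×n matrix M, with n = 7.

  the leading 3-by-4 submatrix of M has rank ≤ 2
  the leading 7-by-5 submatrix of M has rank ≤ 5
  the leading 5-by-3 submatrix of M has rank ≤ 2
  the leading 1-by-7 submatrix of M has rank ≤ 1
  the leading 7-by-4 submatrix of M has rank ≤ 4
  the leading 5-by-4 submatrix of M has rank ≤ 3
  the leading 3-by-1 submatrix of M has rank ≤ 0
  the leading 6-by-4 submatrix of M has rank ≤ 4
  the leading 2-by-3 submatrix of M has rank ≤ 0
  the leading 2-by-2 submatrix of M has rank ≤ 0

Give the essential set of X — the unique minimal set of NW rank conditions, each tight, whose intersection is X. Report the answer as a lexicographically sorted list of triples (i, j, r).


Propagating the 10 rank bounds to every northwest block:

  i=1: 0  0  0  1  1  1  1
  i=2: 0  0  0  1  2  2  2
  i=3: 0  1  1  2  3  3  3
  i=4: 1  2  2  3  4  4  4
  i=5: 1  2  2  3  4  5  5
  i=6: 1  2  3  4  5  6  6
  i=7: 1  2  3  4  5  6  7

hence w(1..7) = (4, 5, 2, 1, 6, 3, 7).

Rothe diagram D(w) (8 cells), 3 SE-corners (essential conditions):

[(2, 3, 0), (3, 1, 0), (5, 3, 2)]


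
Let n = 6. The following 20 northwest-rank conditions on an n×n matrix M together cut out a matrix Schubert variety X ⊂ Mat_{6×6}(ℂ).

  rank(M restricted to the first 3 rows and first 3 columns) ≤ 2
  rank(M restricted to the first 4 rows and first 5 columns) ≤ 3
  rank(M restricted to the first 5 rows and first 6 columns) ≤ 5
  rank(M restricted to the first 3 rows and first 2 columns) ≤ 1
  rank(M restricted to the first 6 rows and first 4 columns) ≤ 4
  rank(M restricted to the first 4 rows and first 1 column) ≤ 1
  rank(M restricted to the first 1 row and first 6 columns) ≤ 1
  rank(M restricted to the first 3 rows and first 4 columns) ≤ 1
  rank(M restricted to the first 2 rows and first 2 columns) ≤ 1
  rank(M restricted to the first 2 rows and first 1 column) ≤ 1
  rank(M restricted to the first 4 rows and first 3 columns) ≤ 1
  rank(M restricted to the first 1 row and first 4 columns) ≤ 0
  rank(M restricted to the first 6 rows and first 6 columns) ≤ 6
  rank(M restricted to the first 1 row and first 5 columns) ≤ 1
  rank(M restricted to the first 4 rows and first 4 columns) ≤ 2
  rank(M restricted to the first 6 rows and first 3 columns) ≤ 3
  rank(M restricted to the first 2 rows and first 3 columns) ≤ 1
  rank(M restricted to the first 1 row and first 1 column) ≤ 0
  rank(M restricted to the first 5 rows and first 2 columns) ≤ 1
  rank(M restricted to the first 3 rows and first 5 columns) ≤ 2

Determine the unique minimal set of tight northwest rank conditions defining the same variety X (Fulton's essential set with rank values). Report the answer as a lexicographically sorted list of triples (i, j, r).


Propagating the 20 rank bounds to every northwest block:

  0 | 0 | 0 | 0 | 1 | 1
  1 | 1 | 1 | 1 | 2 | 2
  1 | 1 | 1 | 1 | 2 | 3
  1 | 1 | 1 | 2 | 3 | 4
  1 | 1 | 2 | 3 | 4 | 5
  1 | 2 | 3 | 4 | 5 | 6

reading off 1-entries of Δ²R: w = (5, 1, 6, 4, 3, 2).

Fulton essential set (4 of the 10 Rothe cells):

[(1, 4, 0), (3, 4, 1), (4, 3, 1), (5, 2, 1)]


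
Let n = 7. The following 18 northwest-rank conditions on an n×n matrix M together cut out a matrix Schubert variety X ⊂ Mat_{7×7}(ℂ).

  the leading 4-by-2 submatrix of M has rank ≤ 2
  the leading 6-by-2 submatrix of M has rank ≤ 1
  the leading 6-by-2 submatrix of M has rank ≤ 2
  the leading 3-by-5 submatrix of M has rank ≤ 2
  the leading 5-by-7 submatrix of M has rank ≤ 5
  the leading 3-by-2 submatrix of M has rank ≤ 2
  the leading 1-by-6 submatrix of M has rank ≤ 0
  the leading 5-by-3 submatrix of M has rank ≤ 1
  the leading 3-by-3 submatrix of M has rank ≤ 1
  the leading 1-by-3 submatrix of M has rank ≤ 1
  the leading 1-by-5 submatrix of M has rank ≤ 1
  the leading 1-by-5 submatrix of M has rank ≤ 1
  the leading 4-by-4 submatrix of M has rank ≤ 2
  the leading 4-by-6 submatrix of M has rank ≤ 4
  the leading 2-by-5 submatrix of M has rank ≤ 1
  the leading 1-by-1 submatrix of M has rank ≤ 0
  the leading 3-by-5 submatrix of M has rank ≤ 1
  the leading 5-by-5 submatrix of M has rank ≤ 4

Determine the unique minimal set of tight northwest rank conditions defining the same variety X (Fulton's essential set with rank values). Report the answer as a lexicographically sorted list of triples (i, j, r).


Computing R[i][j] = min implied NW-rank bound (n=7, 18 conditions):

  0 | 0 | 0 | 0 | 0 | 0 | 1
  1 | 1 | 1 | 1 | 1 | 1 | 2
  1 | 1 | 1 | 1 | 1 | 2 | 3
  1 | 1 | 1 | 2 | 2 | 3 | 4
  1 | 1 | 1 | 2 | 3 | 4 | 5
  1 | 1 | 2 | 3 | 4 | 5 | 6
  1 | 2 | 3 | 4 | 5 | 6 | 7

giving w = (7, 1, 6, 4, 5, 3, 2) via Δ²R.

|D(w)|=15, |Ess(w)|=4:

[(1, 6, 0), (3, 5, 1), (5, 3, 1), (6, 2, 1)]


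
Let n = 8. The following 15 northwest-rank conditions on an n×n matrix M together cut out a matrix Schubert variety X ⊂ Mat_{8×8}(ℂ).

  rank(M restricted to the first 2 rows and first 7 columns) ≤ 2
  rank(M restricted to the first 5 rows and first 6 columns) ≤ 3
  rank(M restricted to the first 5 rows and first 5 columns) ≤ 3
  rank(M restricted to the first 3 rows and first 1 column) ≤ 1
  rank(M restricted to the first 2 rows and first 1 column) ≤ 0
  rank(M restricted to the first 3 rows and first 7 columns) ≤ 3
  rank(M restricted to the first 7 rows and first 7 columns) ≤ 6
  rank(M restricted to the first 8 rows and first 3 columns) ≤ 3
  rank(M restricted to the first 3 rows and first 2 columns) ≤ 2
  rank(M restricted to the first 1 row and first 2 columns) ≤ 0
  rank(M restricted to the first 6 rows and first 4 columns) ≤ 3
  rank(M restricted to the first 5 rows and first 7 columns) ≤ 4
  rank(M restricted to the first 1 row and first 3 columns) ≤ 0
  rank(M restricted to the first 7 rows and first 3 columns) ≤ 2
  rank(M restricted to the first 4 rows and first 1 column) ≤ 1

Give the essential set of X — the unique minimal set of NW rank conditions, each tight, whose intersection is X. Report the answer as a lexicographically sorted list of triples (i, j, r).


Propagating the 15 rank bounds to every northwest block:

  0 | 0 | 0 | 1 | 1 | 1 | 1 | 1
  0 | 1 | 1 | 2 | 2 | 2 | 2 | 2
  1 | 2 | 2 | 3 | 3 | 3 | 3 | 3
  1 | 2 | 2 | 3 | 3 | 3 | 4 | 4
  1 | 2 | 2 | 3 | 3 | 3 | 4 | 5
  1 | 2 | 2 | 3 | 4 | 4 | 5 | 6
  1 | 2 | 2 | 3 | 4 | 5 | 6 | 7
  1 | 2 | 3 | 4 | 5 | 6 | 7 | 8

the unique w with this rank table is (4, 2, 1, 7, 8, 5, 6, 3).

Rothe diagram D(w) (12 cells), 4 SE-corners (essential conditions):

[(1, 3, 0), (2, 1, 0), (5, 6, 3), (7, 3, 2)]


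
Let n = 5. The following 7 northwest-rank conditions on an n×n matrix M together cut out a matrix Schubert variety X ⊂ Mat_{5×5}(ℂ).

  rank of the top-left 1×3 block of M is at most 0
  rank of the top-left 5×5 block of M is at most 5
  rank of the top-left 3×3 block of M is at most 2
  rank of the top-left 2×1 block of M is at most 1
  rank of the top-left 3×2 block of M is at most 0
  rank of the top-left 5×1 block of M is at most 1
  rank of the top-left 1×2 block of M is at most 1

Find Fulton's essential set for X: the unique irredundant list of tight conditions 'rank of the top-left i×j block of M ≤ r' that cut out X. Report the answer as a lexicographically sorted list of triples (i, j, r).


Computing R[i][j] = min implied NW-rank bound (n=5, 7 conditions):

  i=1: 0 | 0 | 0 | 1 | 1
  i=2: 0 | 0 | 1 | 2 | 2
  i=3: 0 | 0 | 1 | 2 | 3
  i=4: 1 | 1 | 2 | 3 | 4
  i=5: 1 | 2 | 3 | 4 | 5

the unique w with this rank table is (4, 3, 5, 1, 2).

Rothe diagram D(w) (7 cells), 2 SE-corners (essential conditions):

[(1, 3, 0), (3, 2, 0)]


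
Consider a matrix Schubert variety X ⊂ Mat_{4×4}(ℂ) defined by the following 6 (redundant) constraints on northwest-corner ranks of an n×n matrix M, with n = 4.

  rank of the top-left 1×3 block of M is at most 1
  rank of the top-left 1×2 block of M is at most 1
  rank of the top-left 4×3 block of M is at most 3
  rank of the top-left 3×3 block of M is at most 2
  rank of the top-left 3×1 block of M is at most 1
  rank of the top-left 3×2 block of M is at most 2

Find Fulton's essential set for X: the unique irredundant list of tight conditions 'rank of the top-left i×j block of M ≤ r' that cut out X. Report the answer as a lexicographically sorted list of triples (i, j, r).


Computing R[i][j] = min implied NW-rank bound (n=4, 6 conditions):

  1, 1, 1, 1
  1, 2, 2, 2
  1, 2, 2, 3
  1, 2, 3, 4

hence w(1..4) = (1, 2, 4, 3).

1 SE-corner of the 1-cell Rothe diagram gives Ess(w):

[(3, 3, 2)]


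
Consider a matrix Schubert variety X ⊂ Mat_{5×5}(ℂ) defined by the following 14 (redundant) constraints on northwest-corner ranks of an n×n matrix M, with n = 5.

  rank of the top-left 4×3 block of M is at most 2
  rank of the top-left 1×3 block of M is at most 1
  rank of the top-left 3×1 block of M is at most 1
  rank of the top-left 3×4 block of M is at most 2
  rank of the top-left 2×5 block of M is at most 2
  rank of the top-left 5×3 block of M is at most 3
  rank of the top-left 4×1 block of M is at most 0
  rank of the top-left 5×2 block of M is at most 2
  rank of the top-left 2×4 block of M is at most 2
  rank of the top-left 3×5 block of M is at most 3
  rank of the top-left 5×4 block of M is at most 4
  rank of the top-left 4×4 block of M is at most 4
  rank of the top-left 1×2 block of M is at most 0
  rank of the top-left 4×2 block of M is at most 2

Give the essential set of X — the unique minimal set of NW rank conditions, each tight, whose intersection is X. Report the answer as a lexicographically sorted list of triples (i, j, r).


Reconstructing r_w from the 14 given conditions:

  row 1: 0 | 0 | 1 | 1 | 1
  row 2: 0 | 1 | 2 | 2 | 2
  row 3: 0 | 1 | 2 | 2 | 3
  row 4: 0 | 1 | 2 | 3 | 4
  row 5: 1 | 2 | 3 | 4 | 5

the unique w with this rank table is (3, 2, 5, 4, 1).

|D(w)|=6, |Ess(w)|=3:

[(1, 2, 0), (3, 4, 2), (4, 1, 0)]


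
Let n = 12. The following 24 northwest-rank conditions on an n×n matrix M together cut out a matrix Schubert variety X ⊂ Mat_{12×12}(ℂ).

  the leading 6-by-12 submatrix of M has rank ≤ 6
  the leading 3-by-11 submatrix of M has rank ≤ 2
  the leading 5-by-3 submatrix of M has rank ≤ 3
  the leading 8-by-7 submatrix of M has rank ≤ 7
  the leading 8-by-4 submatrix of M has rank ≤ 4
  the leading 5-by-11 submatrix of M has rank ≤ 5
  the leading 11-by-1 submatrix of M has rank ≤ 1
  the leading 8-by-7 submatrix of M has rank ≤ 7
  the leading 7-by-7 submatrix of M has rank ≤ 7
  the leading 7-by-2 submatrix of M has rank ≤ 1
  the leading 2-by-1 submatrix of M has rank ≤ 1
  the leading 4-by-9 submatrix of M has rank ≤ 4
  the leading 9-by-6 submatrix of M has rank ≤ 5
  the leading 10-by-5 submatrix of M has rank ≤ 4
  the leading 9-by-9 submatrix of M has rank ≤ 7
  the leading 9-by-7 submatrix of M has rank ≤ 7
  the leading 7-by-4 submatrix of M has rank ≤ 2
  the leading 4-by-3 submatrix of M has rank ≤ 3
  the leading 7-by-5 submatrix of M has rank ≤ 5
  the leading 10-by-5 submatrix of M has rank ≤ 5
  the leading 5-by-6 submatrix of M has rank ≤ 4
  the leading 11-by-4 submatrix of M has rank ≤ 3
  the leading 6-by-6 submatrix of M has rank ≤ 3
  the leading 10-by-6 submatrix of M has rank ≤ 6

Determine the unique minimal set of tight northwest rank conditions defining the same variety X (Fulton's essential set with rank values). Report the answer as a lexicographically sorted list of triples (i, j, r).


The tightest implied rank at each (i,j), from the 24 conditions:

  R[1]: 1, 1, 1, 1, 1, 1, 1, 1, 1, 1, 1, 1
  R[2]: 1, 1, 2, 2, 2, 2, 2, 2, 2, 2, 2, 2
  R[3]: 1, 1, 2, 2, 2, 2, 2, 2, 2, 2, 2, 3
  R[4]: 1, 1, 2, 2, 3, 3, 3, 3, 3, 3, 3, 4
  R[5]: 1, 1, 2, 2, 3, 3, 4, 4, 4, 4, 4, 5
  R[6]: 1, 1, 2, 2, 3, 3, 4, 5, 5, 5, 5, 6
  R[7]: 1, 1, 2, 2, 3, 4, 5, 6, 6, 6, 6, 7
  R[8]: 1, 2, 3, 3, 4, 5, 6, 7, 7, 7, 7, 8
  R[9]: 1, 2, 3, 3, 4, 5, 6, 7, 7, 8, 8, 9
  R[10]: 1, 2, 3, 3, 4, 5, 6, 7, 8, 9, 9, 10
  R[11]: 1, 2, 3, 3, 4, 5, 6, 7, 8, 9, 10, 11
  R[12]: 1, 2, 3, 4, 5, 6, 7, 8, 9, 10, 11, 12

the unique w with this rank table is (1, 3, 12, 5, 7, 8, 6, 2, 10, 9, 11, 4).

D(w) has 24 cells with 6 SE-corners; essential set:

[(3, 11, 2), (6, 6, 3), (7, 2, 1), (7, 4, 2), (9, 9, 7), (11, 4, 3)]


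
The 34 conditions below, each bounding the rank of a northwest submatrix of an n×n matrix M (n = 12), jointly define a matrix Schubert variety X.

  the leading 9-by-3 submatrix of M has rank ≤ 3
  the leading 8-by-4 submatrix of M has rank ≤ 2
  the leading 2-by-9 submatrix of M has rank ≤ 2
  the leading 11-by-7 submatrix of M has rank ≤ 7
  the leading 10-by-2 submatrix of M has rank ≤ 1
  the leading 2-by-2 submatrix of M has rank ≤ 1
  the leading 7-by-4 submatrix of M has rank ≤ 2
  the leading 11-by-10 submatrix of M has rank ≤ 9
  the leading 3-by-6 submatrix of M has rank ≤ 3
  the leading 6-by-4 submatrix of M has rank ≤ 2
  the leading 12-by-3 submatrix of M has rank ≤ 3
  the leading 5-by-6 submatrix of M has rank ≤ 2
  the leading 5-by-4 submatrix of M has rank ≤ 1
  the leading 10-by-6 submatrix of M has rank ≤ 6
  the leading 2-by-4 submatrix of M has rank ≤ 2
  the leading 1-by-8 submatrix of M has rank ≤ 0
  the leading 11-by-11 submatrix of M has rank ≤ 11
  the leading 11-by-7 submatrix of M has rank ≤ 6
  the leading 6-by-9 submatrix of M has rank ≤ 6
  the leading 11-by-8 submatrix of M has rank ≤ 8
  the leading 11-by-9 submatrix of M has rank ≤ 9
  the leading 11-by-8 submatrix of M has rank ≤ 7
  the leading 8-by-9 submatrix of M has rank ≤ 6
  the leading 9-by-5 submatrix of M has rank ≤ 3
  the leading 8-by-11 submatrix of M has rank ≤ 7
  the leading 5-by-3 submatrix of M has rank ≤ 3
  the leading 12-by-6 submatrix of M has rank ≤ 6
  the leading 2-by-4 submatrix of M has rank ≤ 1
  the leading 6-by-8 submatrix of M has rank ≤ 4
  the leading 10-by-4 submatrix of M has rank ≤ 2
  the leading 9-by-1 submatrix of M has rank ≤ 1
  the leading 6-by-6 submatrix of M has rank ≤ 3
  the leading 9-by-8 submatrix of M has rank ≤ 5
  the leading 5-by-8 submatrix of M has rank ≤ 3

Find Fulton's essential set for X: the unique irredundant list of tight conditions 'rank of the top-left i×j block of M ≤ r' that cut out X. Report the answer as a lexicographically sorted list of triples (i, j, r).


Propagating the 34 rank bounds to every northwest block:

  0, 0, 0, 0, 0, 0, 0, 0, 1, 1, 1, 1
  1, 1, 1, 1, 1, 1, 1, 1, 2, 2, 2, 2
  1, 1, 1, 1, 2, 2, 2, 2, 3, 3, 3, 3
  1, 1, 1, 1, 2, 2, 3, 3, 4, 4, 4, 4
  1, 1, 1, 1, 2, 2, 3, 3, 4, 5, 5, 5
  1, 1, 2, 2, 3, 3, 4, 4, 5, 6, 6, 6
  1, 1, 2, 2, 3, 4, 5, 5, 6, 7, 7, 7
  1, 1, 2, 2, 3, 4, 5, 5, 6, 7, 7, 8
  1, 1, 2, 2, 3, 4, 5, 5, 6, 7, 8, 9
  1, 1, 2, 2, 3, 4, 5, 6, 7, 8, 9, 10
  1, 2, 3, 3, 4, 5, 6, 7, 8, 9, 10, 11
  1, 2, 3, 4, 5, 6, 7, 8, 9, 10, 11, 12

the unique w with this rank table is (9, 1, 5, 7, 10, 3, 6, 12, 11, 8, 2, 4).

ℓ(w)=32; the 8 essential cells (i,j,r):

[(1, 8, 0), (5, 4, 1), (5, 6, 2), (5, 8, 3), (8, 11, 7), (9, 8, 5), (10, 2, 1), (10, 4, 2)]


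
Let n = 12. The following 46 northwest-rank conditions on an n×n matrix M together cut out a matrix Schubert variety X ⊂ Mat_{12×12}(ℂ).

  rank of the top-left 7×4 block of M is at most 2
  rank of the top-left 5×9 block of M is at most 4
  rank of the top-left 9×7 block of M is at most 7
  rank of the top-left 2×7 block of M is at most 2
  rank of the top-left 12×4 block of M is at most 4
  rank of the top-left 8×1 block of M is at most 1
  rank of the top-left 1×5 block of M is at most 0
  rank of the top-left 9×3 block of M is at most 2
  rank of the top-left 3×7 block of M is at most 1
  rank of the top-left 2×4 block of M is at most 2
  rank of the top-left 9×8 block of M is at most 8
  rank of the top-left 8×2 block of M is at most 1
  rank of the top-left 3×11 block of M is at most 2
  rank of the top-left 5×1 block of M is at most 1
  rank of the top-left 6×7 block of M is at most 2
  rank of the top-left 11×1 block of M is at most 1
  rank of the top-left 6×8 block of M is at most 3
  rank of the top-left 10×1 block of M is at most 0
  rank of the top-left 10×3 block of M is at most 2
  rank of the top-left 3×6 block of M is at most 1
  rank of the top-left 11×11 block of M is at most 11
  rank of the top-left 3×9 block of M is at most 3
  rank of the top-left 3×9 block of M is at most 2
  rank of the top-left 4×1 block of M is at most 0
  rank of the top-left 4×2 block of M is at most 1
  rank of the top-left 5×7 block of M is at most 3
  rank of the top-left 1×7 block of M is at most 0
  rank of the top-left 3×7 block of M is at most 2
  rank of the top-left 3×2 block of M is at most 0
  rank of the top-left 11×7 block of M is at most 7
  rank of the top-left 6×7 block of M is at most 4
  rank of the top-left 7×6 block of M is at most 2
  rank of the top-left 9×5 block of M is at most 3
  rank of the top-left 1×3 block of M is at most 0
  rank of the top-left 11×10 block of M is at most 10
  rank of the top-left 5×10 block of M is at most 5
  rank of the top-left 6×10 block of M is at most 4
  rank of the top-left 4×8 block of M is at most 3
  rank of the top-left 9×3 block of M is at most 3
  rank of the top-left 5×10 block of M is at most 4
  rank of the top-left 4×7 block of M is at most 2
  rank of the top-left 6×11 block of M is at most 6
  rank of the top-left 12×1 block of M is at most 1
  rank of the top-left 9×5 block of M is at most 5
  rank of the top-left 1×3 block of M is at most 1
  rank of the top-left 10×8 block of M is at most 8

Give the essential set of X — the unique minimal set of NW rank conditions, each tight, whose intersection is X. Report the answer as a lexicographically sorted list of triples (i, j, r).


Computing R[i][j] = min implied NW-rank bound (n=12, 46 conditions):

  R[1]: 0 | 0 | 0 | 0 | 0 | 0 | 0 | 1 | 1 | 1 | 1 | 1
  R[2]: 0 | 0 | 1 | 1 | 1 | 1 | 1 | 2 | 2 | 2 | 2 | 2
  R[3]: 0 | 0 | 1 | 1 | 1 | 1 | 1 | 2 | 2 | 2 | 2 | 3
  R[4]: 0 | 1 | 2 | 2 | 2 | 2 | 2 | 3 | 3 | 3 | 3 | 4
  R[5]: 0 | 1 | 2 | 2 | 2 | 2 | 2 | 3 | 4 | 4 | 4 | 5
  R[6]: 0 | 1 | 2 | 2 | 2 | 2 | 2 | 3 | 4 | 4 | 5 | 6
  R[7]: 0 | 1 | 2 | 2 | 2 | 2 | 3 | 4 | 5 | 5 | 6 | 7
  R[8]: 0 | 1 | 2 | 3 | 3 | 3 | 4 | 5 | 6 | 6 | 7 | 8
  R[9]: 0 | 1 | 2 | 3 | 3 | 4 | 5 | 6 | 7 | 7 | 8 | 9
  R[10]: 0 | 1 | 2 | 3 | 4 | 5 | 6 | 7 | 8 | 8 | 9 | 10
  R[11]: 1 | 2 | 3 | 4 | 5 | 6 | 7 | 8 | 9 | 9 | 10 | 11
  R[12]: 1 | 2 | 3 | 4 | 5 | 6 | 7 | 8 | 9 | 10 | 11 | 12

the unique w with this rank table is (8, 3, 12, 2, 9, 11, 7, 4, 6, 5, 1, 10).

Rothe diagram D(w) (38 cells), 9 SE-corners (essential conditions):

[(1, 7, 0), (3, 2, 0), (3, 7, 1), (3, 11, 2), (6, 7, 2), (6, 10, 4), (7, 6, 2), (9, 5, 3), (10, 1, 0)]
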